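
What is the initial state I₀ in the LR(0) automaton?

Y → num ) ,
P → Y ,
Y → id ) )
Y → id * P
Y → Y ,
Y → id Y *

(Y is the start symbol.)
{ [Y → . Y ,], [Y → . id ) )], [Y → . id * P], [Y → . id Y *], [Y → . num ) ,], [Y' → . Y] }

First, augment the grammar with Y' → Y
I₀ = CLOSURE({ [Y' → . Y] }):
  [Y' → . Y] has the dot before Y: add [Y → . num ) ,], [Y → . id ) )], [Y → . id * P], [Y → . Y ,], [Y → . id Y *]
No further items can be added.

I₀ = { [Y → . Y ,], [Y → . id ) )], [Y → . id * P], [Y → . id Y *], [Y → . num ) ,], [Y' → . Y] }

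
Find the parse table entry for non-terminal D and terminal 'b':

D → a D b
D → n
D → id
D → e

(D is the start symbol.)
Empty (error entry)

To find M[D, 'b'], we find productions for D where 'b' is in the predict set (PREDICT(N → α) = (FIRST(α) \ {ε}) ∪ (FOLLOW(N) if α ⇒* ε)).

D → a D b: PREDICT = { 'a' }
D → n: PREDICT = { 'n' }
D → id: PREDICT = { 'id' }
D → e: PREDICT = { 'e' }

M[D, 'b'] is empty (no production applies)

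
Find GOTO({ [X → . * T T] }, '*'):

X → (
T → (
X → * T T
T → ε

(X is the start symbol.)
GOTO(I, '*') = CLOSURE({ [A → αX.β] : [A → α.Xβ] ∈ I, X = '*' })

Items with dot before '*', with the dot advanced:
  [X → . * T T] → [X → * . T T]
Closure of the advanced items:
  [X → * . T T] has the dot before T: add [T → . (], [T → .]

GOTO = { [T → . (], [T → .], [X → * . T T] }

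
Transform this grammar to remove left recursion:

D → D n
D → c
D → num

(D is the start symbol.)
D → c D'
D → num D'
D' → n D'
D' → ε

D is directly left-recursive. The standard transformation for
  A → A α₁ | ... | A α_m | β₁ | ... | β_n
is
  A  → β₁ A' | ... | β_n A'
  A' → α₁ A' | ... | α_m A' | ε

D → c becomes D → c D'
D → num becomes D → num D'
D → D n becomes D' → n D'
Add D' → ε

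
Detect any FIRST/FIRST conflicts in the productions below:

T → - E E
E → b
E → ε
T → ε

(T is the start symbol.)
No FIRST/FIRST conflicts.

A FIRST/FIRST conflict occurs when two productions N → α and N → β for the same non-terminal have FIRST(α) ∩ FIRST(β) ≠ ∅ (with ε ∈ FIRST of a nullable right-hand side, so two nullable alternatives also conflict).

Productions for T:
  T → - E E: FIRST = { '-' }
  T → ε: FIRST = { ε }
Productions for E:
  E → b: FIRST = { 'b' }
  E → ε: FIRST = { ε }

All alternatives of each non-terminal have pairwise disjoint FIRST sets.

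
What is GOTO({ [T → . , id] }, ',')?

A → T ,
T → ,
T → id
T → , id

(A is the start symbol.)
GOTO(I, ',') = CLOSURE({ [A → αX.β] : [A → α.Xβ] ∈ I, X = ',' })

Items with dot before ',', with the dot advanced:
  [T → . , id] → [T → , . id]
Closure adds nothing (no advanced item has the dot before a non-terminal).

GOTO = { [T → , . id] }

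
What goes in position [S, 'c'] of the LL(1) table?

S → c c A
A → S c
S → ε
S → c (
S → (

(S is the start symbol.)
S → c c A, S → ε, S → c (

To find M[S, 'c'], we find productions for S where 'c' is in the predict set (PREDICT(N → α) = (FIRST(α) \ {ε}) ∪ (FOLLOW(N) if α ⇒* ε)).

Relevant sets:
  FOLLOW(S) = { $, 'c' }

S → c c A: PREDICT = { 'c' }
  'c' is in predict set, so this production goes in M[S, 'c']
S → ε: PREDICT = { $, 'c' }
  'c' is in predict set, so this production goes in M[S, 'c']
S → c (: PREDICT = { 'c' }
  'c' is in predict set, so this production goes in M[S, 'c']
S → (: PREDICT = { '(' }

M[S, 'c'] = S → c c A, S → ε, S → c (  (a multiply-defined cell — the grammar is not LL(1))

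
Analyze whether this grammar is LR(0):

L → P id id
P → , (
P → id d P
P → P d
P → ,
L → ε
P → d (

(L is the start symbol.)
A grammar is LR(0) if no state in the canonical LR(0) collection has:
  - both a shift item (dot before a terminal) and a complete item (shift-reduce conflict), or
  - two or more complete items (reduce-reduce conflict; the accept item [L' → L .] counts as a complete item here).

Augment with L' → L and build the canonical LR(0) collection (I0 = CLOSURE({[L' → . L]}), then GOTO on every symbol after a dot until no new states appear). It has 13 states:
  I0: { [L → . P id id], [L → .], [L' → . L], [P → . , (], [P → . ,], [P → . P d], [P → . d (], [P → . id d P] }  — shift, reduce
  I1: { [P → , . (], [P → , .] }  — shift, reduce
  I2: { [L' → L .] }  — accept
  I3: { [L → P . id id], [P → P . d] }  — shift
  I4: { [P → d . (] }  — shift
  I5: { [P → id . d P] }  — shift
  I6: { [P → . , (], [P → . ,], [P → . P d], [P → . d (], [P → . id d P], [P → id d . P] }  — shift
  I7: { [P → P . d], [P → id d P .] }  — shift, reduce
  I8: { [P → P d .] }  — reduce
  I9: { [P → d ( .] }  — reduce
  I10: { [L → P id . id] }  — shift
  I11: { [L → P id id .] }  — reduce
  I12: { [P → , ( .] }  — reduce

Conflict in state I0:
  Shift-reduce conflict between [L → .] and [P → . ,]
So the grammar is NOT LR(0).

Answer: No. Shift-reduce conflict between [L → .] and [P → . ,]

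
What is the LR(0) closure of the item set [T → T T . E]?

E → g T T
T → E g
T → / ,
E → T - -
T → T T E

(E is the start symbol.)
{ [E → . T - -], [E → . g T T], [T → . / ,], [T → . E g], [T → . T T E], [T → T T . E] }

Start with: [T → T T . E]
  [T → T T . E] has the dot before E: add [E → . g T T], [E → . T - -]
  [E → . T - -] has the dot before T: add [T → . E g], [T → . / ,], [T → . T T E]
No further items can be added.

CLOSURE = { [E → . T - -], [E → . g T T], [T → . / ,], [T → . E g], [T → . T T E], [T → T T . E] }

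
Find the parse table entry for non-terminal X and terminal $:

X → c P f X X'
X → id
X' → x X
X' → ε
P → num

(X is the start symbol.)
To find M[X, $], we find productions for X where $ is in the predict set (PREDICT(N → α) = (FIRST(α) \ {ε}) ∪ (FOLLOW(N) if α ⇒* ε)).

X → c P f X X': PREDICT = { 'c' }
X → id: PREDICT = { 'id' }

M[X, $] is empty (no production applies)

Answer: Empty (error entry)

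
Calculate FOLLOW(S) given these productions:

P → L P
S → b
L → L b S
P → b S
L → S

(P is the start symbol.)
To compute FOLLOW(S), find every occurrence of S on a right-hand side N → α S β: add FIRST(β) \ {ε}, and if β is empty or nullable also add FOLLOW(N). Iterate to a fixed point.

In L → L b S: S is at the end, add FOLLOW(L)
In P → b S: S is at the end, add FOLLOW(P)
In L → S: S is at the end, add FOLLOW(L)

The FOLLOW sets referred to above (computed the same way, to a fixed point):
  FOLLOW(L) = { 'b' }
  FOLLOW(P) = { $ }

Taking the union: FOLLOW(S) = { $, 'b' }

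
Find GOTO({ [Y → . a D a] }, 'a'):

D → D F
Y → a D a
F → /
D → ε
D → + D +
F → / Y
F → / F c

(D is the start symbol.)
GOTO(I, 'a') = CLOSURE({ [A → αX.β] : [A → α.Xβ] ∈ I, X = 'a' })

Items with dot before 'a', with the dot advanced:
  [Y → . a D a] → [Y → a . D a]
Closure of the advanced items:
  [Y → a . D a] has the dot before D: add [D → . D F], [D → .], [D → . + D +]

GOTO = { [D → . + D +], [D → . D F], [D → .], [Y → a . D a] }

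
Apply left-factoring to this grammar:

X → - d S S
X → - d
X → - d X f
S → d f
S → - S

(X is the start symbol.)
X → - d X'
X' → S S
X' → ε
X' → X f
S → d f
S → - S

Left-factoring transforms A → αβ₁ | αβ₂ into A → αA' and A' → β₁ | β₂
(α is the longest common prefix among the alternatives). Repeat until
no nonterminal has two alternatives with a common prefix.

Round 1: X has alternatives sharing prefix '- d'. Introduce X': X → - d X'
  Add: X' → S S
  Add: X' → ε
  Add: X' → X f

No remaining common prefixes — done.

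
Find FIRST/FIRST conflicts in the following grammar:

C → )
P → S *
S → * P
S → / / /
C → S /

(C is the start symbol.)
No FIRST/FIRST conflicts.

FIRST sets of the non-terminals at (or reachable through a nullable prefix from) the front of some alternative:
  FIRST(S) = { '*', '/' }

Productions for C:
  C → ): FIRST = { ')' }
  C → S /: FIRST = { '*', '/' }
Productions for S:
  S → * P: FIRST = { '*' }
  S → / / /: FIRST = { '/' }
P has only one production, so no FIRST/FIRST conflict is possible there.

All alternatives of each non-terminal have pairwise disjoint FIRST sets.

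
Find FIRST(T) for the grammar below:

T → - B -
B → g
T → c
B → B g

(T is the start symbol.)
{ '-', 'c' }

To compute FIRST(T), examine every production with T on the left-hand side, reading each right-hand side left to right until a non-nullable symbol is reached.

From T → - B -:
  - '-' is a terminal: add '-' and stop
From T → c:
  - c is a terminal: add 'c' and stop

Collecting: FIRST(T) = { '-', 'c' }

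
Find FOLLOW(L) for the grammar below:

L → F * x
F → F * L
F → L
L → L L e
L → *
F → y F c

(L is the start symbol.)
To compute FOLLOW(L), find every occurrence of L on a right-hand side N → α L β: add FIRST(β) \ {ε}, and if β is empty or nullable also add FOLLOW(N). Iterate to a fixed point.

L is the start symbol, so $ ∈ FOLLOW(L).
In F → F * L: L is at the end, add FOLLOW(F)
In F → L: L is at the end, add FOLLOW(F)
In L → L L e: L is followed by L e, add FIRST(L e) \ {ε} = { '*', 'y' }
In L → L L e: L is followed by e, add FIRST(e) \ {ε} = { 'e' }

The FOLLOW sets referred to above (computed the same way, to a fixed point):
  FOLLOW(F) = { '*', 'c' }

Taking the union: FOLLOW(L) = { $, '*', 'c', 'e', 'y' }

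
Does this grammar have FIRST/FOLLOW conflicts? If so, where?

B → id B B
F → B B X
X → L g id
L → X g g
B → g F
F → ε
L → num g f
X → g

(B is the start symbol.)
A FIRST/FOLLOW conflict occurs when a non-terminal N has a nullable alternative N → β (β ⇒* ε) and another alternative N → α with FIRST(α) ∩ FOLLOW(N) ≠ ∅: on such a lookahead the parser cannot decide between expanding α and letting N vanish via β.

Nullable non-terminals: F.
FIRST sets used below: FIRST(B) = { 'g', 'id' }

F: nullable alternative(s) F → ε; FOLLOW(F) = { $, 'g', 'id', 'num' }
  F → B B X: FIRST \ {ε} = { 'g', 'id' } — overlaps FOLLOW(F) on { 'g', 'id' }: CONFLICT
  F → ε: FIRST \ {ε} = { } — this is the only nullable alternative, skip

B, L, X have no nullable alternative, so no FIRST/FOLLOW check is needed there.

So the grammar has 1 FIRST/FOLLOW conflict (marked CONFLICT above).

Answer: Yes. F → B B X with FOLLOW(F) on { 'g', 'id' }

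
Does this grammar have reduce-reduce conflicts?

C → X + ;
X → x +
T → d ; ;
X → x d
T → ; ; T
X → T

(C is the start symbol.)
No reduce-reduce conflicts

Augment with C' → C and build the canonical LR(0) collection (I0 = CLOSURE({[C' → . C]}), then GOTO on every symbol after a dot until no new states appear). It has 15 states:
  I0: { [C → . X + ;], [C' → . C], [T → . ; ; T], [T → . d ; ;], [X → . T], [X → . x +], [X → . x d] }  — shift
  I1: { [T → ; . ; T] }  — shift
  I2: { [C' → C .] }  — accept
  I3: { [X → T .] }  — reduce
  I4: { [C → X . + ;] }  — shift
  I5: { [T → d . ; ;] }  — shift
  I6: { [X → x . +], [X → x . d] }  — shift
  I7: { [X → x + .] }  — reduce
  I8: { [X → x d .] }  — reduce
  I9: { [T → d ; . ;] }  — shift
  I10: { [T → d ; ; .] }  — reduce
  I11: { [C → X + . ;] }  — shift
  I12: { [C → X + ; .] }  — reduce
  I13: { [T → . ; ; T], [T → . d ; ;], [T → ; ; . T] }  — shift
  I14: { [T → ; ; T .] }  — reduce

No state contains more than one complete item.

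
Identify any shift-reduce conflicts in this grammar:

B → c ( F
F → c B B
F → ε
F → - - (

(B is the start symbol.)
A shift-reduce conflict occurs when an LR(0) state has both:
  - a complete (reduce) item [A → α .] (dot at the end), and
  - a shift item [B → β . c γ] (dot before a terminal).

Augment with B' → B and build the canonical LR(0) collection (I0 = CLOSURE({[B' → . B]}), then GOTO on every symbol after a dot until no new states appear). It has 11 states:
  I0: { [B → . c ( F], [B' → . B] }  — shift
  I1: { [B' → B .] }  — accept
  I2: { [B → c . ( F] }  — shift
  I3: { [B → c ( . F], [F → . - - (], [F → . c B B], [F → .] }  — shift, reduce
  I4: { [F → - . - (] }  — shift
  I5: { [B → c ( F .] }  — reduce
  I6: { [B → . c ( F], [F → c . B B] }  — shift
  I7: { [B → . c ( F], [F → c B . B] }  — shift
  I8: { [F → c B B .] }  — reduce
  I9: { [F → - - . (] }  — shift
  I10: { [F → - - ( .] }  — reduce

I3 contains reduce item [F → .] and shift items [F → . - - (], [F → . c B B] — shift-reduce conflict.

Answer: Yes — I3: [F → .] vs [F → . - - (]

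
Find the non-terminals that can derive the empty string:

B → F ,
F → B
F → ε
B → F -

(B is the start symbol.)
A non-terminal is nullable if it can derive ε (the empty string): either it has an ε-production, or it has a production whose right-hand side consists entirely of nullable non-terminals.

ε-productions: F → ε
So F is immediately nullable.
No further non-terminal can be added: every production for the remaining non-terminals contains a terminal or a non-nullable non-terminal.
Nullable = { 'F' }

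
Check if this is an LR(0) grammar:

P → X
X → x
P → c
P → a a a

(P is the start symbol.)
A grammar is LR(0) if no state in the canonical LR(0) collection has:
  - both a shift item (dot before a terminal) and a complete item (shift-reduce conflict), or
  - two or more complete items (reduce-reduce conflict; the accept item [P' → P .] counts as a complete item here).

Augment with P' → P and build the canonical LR(0) collection (I0 = CLOSURE({[P' → . P]}), then GOTO on every symbol after a dot until no new states appear). It has 8 states:
  I0: { [P → . X], [P → . a a a], [P → . c], [P' → . P], [X → . x] }  — shift
  I1: { [P' → P .] }  — accept
  I2: { [P → X .] }  — reduce
  I3: { [P → a . a a] }  — shift
  I4: { [P → c .] }  — reduce
  I5: { [X → x .] }  — reduce
  I6: { [P → a a . a] }  — shift
  I7: { [P → a a a .] }  — reduce

Every state is either a pure shift/goto state or contains exactly one complete item and nothing to shift — no conflicts. The grammar is LR(0).

Answer: Yes, the grammar is LR(0)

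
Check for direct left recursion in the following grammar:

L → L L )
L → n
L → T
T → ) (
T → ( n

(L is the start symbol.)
Yes, L is left-recursive

L → L L ): LEFT RECURSIVE (starts with L)
L → n: starts with n
L → T: starts with T
T → ) (: starts with ')'
T → ( n: starts with '('

The grammar has direct left recursion on: L.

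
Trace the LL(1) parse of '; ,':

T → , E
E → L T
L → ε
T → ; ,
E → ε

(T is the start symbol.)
LL(1) parsing maintains a stack (initially the start symbol over $) and the input. At each step: if the stack top is a terminal, match it against the current input token; if it is a non-terminal N, replace it with the RHS of M[N, lookahead] (the unique production whose predict set contains the lookahead).

Stack is shown with the top on the left.

Stack  Input  Action
--------------------
T $    ; , $  output T → ; ,
; , $  ; , $  match ';'
, $    , $    match ','
$      $      accept

The string is accepted.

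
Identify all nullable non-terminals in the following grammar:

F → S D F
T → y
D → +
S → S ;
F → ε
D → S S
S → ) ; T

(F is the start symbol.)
{ 'F' }

ε-productions: F → ε
So F is immediately nullable.
No further non-terminal can be added: every production for the remaining non-terminals contains a terminal or a non-nullable non-terminal.
Nullable = { 'F' }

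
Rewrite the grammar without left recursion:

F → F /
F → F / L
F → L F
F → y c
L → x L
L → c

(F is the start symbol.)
F is directly left-recursive. The standard transformation for
  A → A α₁ | ... | A α_m | β₁ | ... | β_n
is
  A  → β₁ A' | ... | β_n A'
  A' → α₁ A' | ... | α_m A' | ε

F → L F becomes F → L F F'
F → y c becomes F → y c F'
F → F / becomes F' → / F'
F → F / L becomes F' → / L F'
Add F' → ε

Productions for other non-terminals are unchanged:
  L → x L
  L → c

Resulting grammar:
F → L F F'
F → y c F'
F' → / F'
F' → / L F'
F' → ε
L → x L
L → c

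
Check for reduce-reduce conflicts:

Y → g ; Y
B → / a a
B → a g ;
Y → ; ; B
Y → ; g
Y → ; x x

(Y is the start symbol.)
A reduce-reduce conflict occurs when an LR(0) state has two complete items [A → α .] and [B → β .] — both call for a reduction, and with no lookahead the parser cannot choose between them.

Augment with Y' → Y and build the canonical LR(0) collection (I0 = CLOSURE({[Y' → . Y]}), then GOTO on every symbol after a dot until no new states appear). It has 17 states:
  I0: { [Y → . ; ; B], [Y → . ; g], [Y → . ; x x], [Y → . g ; Y], [Y' → . Y] }  — shift
  I1: { [Y → ; . ; B], [Y → ; . g], [Y → ; . x x] }  — shift
  I2: { [Y' → Y .] }  — accept
  I3: { [Y → g . ; Y] }  — shift
  I4: { [Y → . ; ; B], [Y → . ; g], [Y → . ; x x], [Y → . g ; Y], [Y → g ; . Y] }  — shift
  I5: { [Y → g ; Y .] }  — reduce
  I6: { [B → . / a a], [B → . a g ;], [Y → ; ; . B] }  — shift
  I7: { [Y → ; g .] }  — reduce
  I8: { [Y → ; x . x] }  — shift
  I9: { [Y → ; x x .] }  — reduce
  I10: { [B → / . a a] }  — shift
  I11: { [Y → ; ; B .] }  — reduce
  I12: { [B → a . g ;] }  — shift
  I13: { [B → a g . ;] }  — shift
  I14: { [B → a g ; .] }  — reduce
  I15: { [B → / a . a] }  — shift
  I16: { [B → / a a .] }  — reduce

No state contains more than one complete item.

Answer: No reduce-reduce conflicts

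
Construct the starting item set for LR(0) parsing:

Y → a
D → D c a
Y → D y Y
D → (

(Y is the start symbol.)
First, augment the grammar with Y' → Y
I₀ = CLOSURE({ [Y' → . Y] }):
  [Y' → . Y] has the dot before Y: add [Y → . a], [Y → . D y Y]
  [Y → . D y Y] has the dot before D: add [D → . D c a], [D → . (]
No further items can be added.

I₀ = { [D → . (], [D → . D c a], [Y → . D y Y], [Y → . a], [Y' → . Y] }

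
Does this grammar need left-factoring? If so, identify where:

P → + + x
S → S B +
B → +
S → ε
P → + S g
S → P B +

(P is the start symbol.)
Left-factoring is needed when two productions for the same non-terminal
share a common prefix on the right-hand side.

Productions for P:
  P → + + x
  P → + S g
Productions for S:
  S → S B +
  S → ε
  S → P B +

Found common prefix '+' in productions for P

Answer: Yes, P has productions with common prefix '+'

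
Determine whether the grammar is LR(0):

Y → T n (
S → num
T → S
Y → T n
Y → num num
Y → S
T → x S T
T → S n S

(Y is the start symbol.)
No. Shift-reduce conflict between [T → S .] and [T → S . n S]

Augment with Y' → Y and build the canonical LR(0) collection (I0 = CLOSURE({[Y' → . Y]}), then GOTO on every symbol after a dot until no new states appear). It has 15 states:
  I0: { [S → . num], [T → . S n S], [T → . S], [T → . x S T], [Y → . S], [Y → . T n (], [Y → . T n], [Y → . num num], [Y' → . Y] }  — shift
  I1: { [T → S . n S], [T → S .], [Y → S .] }  — shift, 2 reduces
  I2: { [Y → T . n (], [Y → T . n] }  — shift
  I3: { [Y' → Y .] }  — accept
  I4: { [S → num .], [Y → num . num] }  — shift, reduce
  I5: { [S → . num], [T → x . S T] }  — shift
  I6: { [S → . num], [T → . S n S], [T → . S], [T → . x S T], [T → x S . T] }  — shift
  I7: { [S → num .] }  — reduce
  I8: { [T → S . n S], [T → S .] }  — shift, reduce
  I9: { [T → x S T .] }  — reduce
  I10: { [S → . num], [T → S n . S] }  — shift
  I11: { [T → S n S .] }  — reduce
  I12: { [Y → num num .] }  — reduce
  I13: { [Y → T n . (], [Y → T n .] }  — shift, reduce
  I14: { [Y → T n ( .] }  — reduce

Conflict in state I1:
  Shift-reduce conflict between [T → S .] and [T → S . n S]
So the grammar is NOT LR(0).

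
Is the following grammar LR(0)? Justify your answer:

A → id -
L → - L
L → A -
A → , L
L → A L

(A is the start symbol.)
No. Shift-reduce conflict between [L → A - .] and [A → . , L]

Augment with A' → A and build the canonical LR(0) collection (I0 = CLOSURE({[A' → . A]}), then GOTO on every symbol after a dot until no new states appear). It has 11 states:
  I0: { [A → . , L], [A → . id -], [A' → . A] }  — shift
  I1: { [A → , . L], [A → . , L], [A → . id -], [L → . - L], [L → . A -], [L → . A L] }  — shift
  I2: { [A' → A .] }  — accept
  I3: { [A → id . -] }  — shift
  I4: { [A → id - .] }  — reduce
  I5: { [A → . , L], [A → . id -], [L → - . L], [L → . - L], [L → . A -], [L → . A L] }  — shift
  I6: { [A → . , L], [A → . id -], [L → . - L], [L → . A -], [L → . A L], [L → A . -], [L → A . L] }  — shift
  I7: { [A → , L .] }  — reduce
  I8: { [A → . , L], [A → . id -], [L → - . L], [L → . - L], [L → . A -], [L → . A L], [L → A - .] }  — shift, reduce
  I9: { [L → A L .] }  — reduce
  I10: { [L → - L .] }  — reduce

Conflict in state I8:
  Shift-reduce conflict between [L → A - .] and [A → . , L]
So the grammar is NOT LR(0).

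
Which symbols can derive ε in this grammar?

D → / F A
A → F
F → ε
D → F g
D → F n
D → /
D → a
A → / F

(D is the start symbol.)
{ 'A', 'F' }

ε-productions: F → ε
So F is immediately nullable.
A → F: every symbol on the right is nullable, so A is nullable too.
No further non-terminal can be added: every production for the remaining non-terminals contains a terminal or a non-nullable non-terminal.
Nullable = { 'A', 'F' }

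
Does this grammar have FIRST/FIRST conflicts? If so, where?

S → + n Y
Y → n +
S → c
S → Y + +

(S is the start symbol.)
No FIRST/FIRST conflicts.

A FIRST/FIRST conflict occurs when two productions N → α and N → β for the same non-terminal have FIRST(α) ∩ FIRST(β) ≠ ∅ (with ε ∈ FIRST of a nullable right-hand side, so two nullable alternatives also conflict).

FIRST sets of the non-terminals at (or reachable through a nullable prefix from) the front of some alternative:
  FIRST(Y) = { 'n' }

Productions for S:
  S → + n Y: FIRST = { '+' }
  S → c: FIRST = { 'c' }
  S → Y + +: FIRST = { 'n' }
Y has only one production, so no FIRST/FIRST conflict is possible there.

All alternatives of each non-terminal have pairwise disjoint FIRST sets.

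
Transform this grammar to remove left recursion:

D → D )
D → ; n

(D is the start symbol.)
D is directly left-recursive. The standard transformation for
  A → A α₁ | ... | A α_m | β₁ | ... | β_n
is
  A  → β₁ A' | ... | β_n A'
  A' → α₁ A' | ... | α_m A' | ε

D → ; n becomes D → ; n D'
D → D ) becomes D' → ) D'
Add D' → ε

Resulting grammar:
D → ; n D'
D' → ) D'
D' → ε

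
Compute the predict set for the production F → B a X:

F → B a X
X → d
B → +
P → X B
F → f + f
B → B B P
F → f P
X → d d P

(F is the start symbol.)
PREDICT(F → B a X) = (FIRST(RHS) \ {ε}) ∪ (FOLLOW(F) if ε ∈ FIRST(RHS), i.e. RHS ⇒* ε)
FIRST(B) = { '+' }
FIRST(B a X) = { '+' }
ε ∉ FIRST(B a X), so FOLLOW(F) is not added.
PREDICT(F → B a X) = { '+' }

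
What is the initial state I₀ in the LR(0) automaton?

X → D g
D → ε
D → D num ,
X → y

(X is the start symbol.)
{ [D → . D num ,], [D → .], [X → . D g], [X → . y], [X' → . X] }

First, augment the grammar with X' → X
I₀ = CLOSURE({ [X' → . X] }):
  [X' → . X] has the dot before X: add [X → . D g], [X → . y]
  [X → . D g] has the dot before D: add [D → .], [D → . D num ,]
No further items can be added.

I₀ = { [D → . D num ,], [D → .], [X → . D g], [X → . y], [X' → . X] }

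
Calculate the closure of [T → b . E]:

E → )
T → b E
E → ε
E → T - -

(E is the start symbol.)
Start with: [T → b . E]
  [T → b . E] has the dot before E: add [E → . )], [E → .], [E → . T - -]
  [E → . T - -] has the dot before T: add [T → . b E]
No further items can be added.

CLOSURE = { [E → . )], [E → . T - -], [E → .], [T → . b E], [T → b . E] }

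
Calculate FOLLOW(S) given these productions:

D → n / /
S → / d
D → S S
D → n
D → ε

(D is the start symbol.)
{ $, '/' }

In D → S S: S is followed by S, add FIRST(S) \ {ε} = { '/' }
In D → S S: S is at the end, add FOLLOW(D)

The FOLLOW sets referred to above (computed the same way, to a fixed point):
  FOLLOW(D) = { $ }

Taking the union: FOLLOW(S) = { $, '/' }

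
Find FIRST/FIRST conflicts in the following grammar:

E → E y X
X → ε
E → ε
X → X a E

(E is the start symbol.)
No FIRST/FIRST conflicts.

A FIRST/FIRST conflict occurs when two productions N → α and N → β for the same non-terminal have FIRST(α) ∩ FIRST(β) ≠ ∅ (with ε ∈ FIRST of a nullable right-hand side, so two nullable alternatives also conflict).

FIRST sets of the non-terminals at (or reachable through a nullable prefix from) the front of some alternative:
  FIRST(E) = { 'y', ε }
  FIRST(X) = { 'a', ε }

Productions for E:
  E → E y X: FIRST = { 'y' }
  E → ε: FIRST = { ε }
Productions for X:
  X → ε: FIRST = { ε }
  X → X a E: FIRST = { 'a' }

All alternatives of each non-terminal have pairwise disjoint FIRST sets.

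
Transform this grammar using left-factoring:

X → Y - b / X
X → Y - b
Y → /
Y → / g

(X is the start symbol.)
Left-factoring transforms A → αβ₁ | αβ₂ into A → αA' and A' → β₁ | β₂
(α is the longest common prefix among the alternatives). Repeat until
no nonterminal has two alternatives with a common prefix.

Round 1: X has alternatives sharing prefix 'Y - b'. Introduce X': X → Y - b X'
  Add: X' → / X
  Add: X' → ε

Round 2: Y has alternatives sharing prefix '/'. Introduce Y': Y → / Y'
  Add: Y' → ε
  Add: Y' → g

No remaining common prefixes — done.

Resulting grammar:
X → Y - b X'
X' → / X
X' → ε
Y → / Y'
Y' → ε
Y' → g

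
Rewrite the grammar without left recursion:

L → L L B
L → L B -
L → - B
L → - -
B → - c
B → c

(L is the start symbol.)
L is directly left-recursive. The standard transformation for
  A → A α₁ | ... | A α_m | β₁ | ... | β_n
is
  A  → β₁ A' | ... | β_n A'
  A' → α₁ A' | ... | α_m A' | ε

L → - B becomes L → - B L'
L → - - becomes L → - - L'
L → L L B becomes L' → L B L'
L → L B - becomes L' → B - L'
Add L' → ε

Productions for other non-terminals are unchanged:
  B → - c
  B → c

Resulting grammar:
L → - B L'
L → - - L'
L' → L B L'
L' → B - L'
L' → ε
B → - c
B → c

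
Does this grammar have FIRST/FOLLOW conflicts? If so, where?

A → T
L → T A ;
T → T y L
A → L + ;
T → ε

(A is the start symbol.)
Yes. A → L '+' ';' with FOLLOW(A) on { ';' }; T → T y L with FOLLOW(T) on { 'y' }

A FIRST/FOLLOW conflict occurs when a non-terminal N has a nullable alternative N → β (β ⇒* ε) and another alternative N → α with FIRST(α) ∩ FOLLOW(N) ≠ ∅: on such a lookahead the parser cannot decide between expanding α and letting N vanish via β.

Nullable non-terminals: A, T.
FIRST sets used below: FIRST(T) = { 'y', ε }, FIRST(L) = { ';', 'y' }

A: nullable alternative(s) A → T; FOLLOW(A) = { $, ';' }
  A → T: FIRST \ {ε} = { 'y' } — this is the only nullable alternative, skip
  A → L + ;: FIRST \ {ε} = { ';', 'y' } — overlaps FOLLOW(A) on { ';' }: CONFLICT

T: nullable alternative(s) T → ε; FOLLOW(T) = { $, ';', 'y' }
  T → T y L: FIRST \ {ε} = { 'y' } — overlaps FOLLOW(T) on { 'y' }: CONFLICT
  T → ε: FIRST \ {ε} = { } — this is the only nullable alternative, skip

L has no nullable alternative, so no FIRST/FOLLOW check is needed there.

So the grammar has 2 FIRST/FOLLOW conflicts (marked CONFLICT above).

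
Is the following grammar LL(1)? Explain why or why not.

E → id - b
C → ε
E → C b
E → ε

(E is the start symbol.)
Yes, the grammar is LL(1).

Relevant sets:
  FIRST(C) = { ε }
  FOLLOW(E) = { $ }

For E:
  PREDICT(E → id '-' b) = { 'id' }
  PREDICT(E → C b) = { 'b' }
  PREDICT(E → ε) = { $ }
C has a single production, so nothing to check there.

All predict sets are disjoint. The grammar IS LL(1).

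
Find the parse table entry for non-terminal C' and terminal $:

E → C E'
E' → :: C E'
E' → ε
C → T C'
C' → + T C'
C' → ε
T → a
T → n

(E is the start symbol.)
To find M[C', $], we find productions for C' where $ is in the predict set (PREDICT(N → α) = (FIRST(α) \ {ε}) ∪ (FOLLOW(N) if α ⇒* ε)).

Relevant sets:
  FOLLOW(C') = { $, '::' }

C' → + T C': PREDICT = { '+' }
C' → ε: PREDICT = { $, '::' }
  $ is in predict set, so this production goes in M[C', $]

M[C', $] = C' → ε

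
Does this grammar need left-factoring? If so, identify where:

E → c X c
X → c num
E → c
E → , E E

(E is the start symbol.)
Left-factoring is needed when two productions for the same non-terminal
share a common prefix on the right-hand side.

Productions for E:
  E → c X c
  E → c
  E → , E E

Found common prefix 'c' in productions for E

Answer: Yes, E has productions with common prefix 'c'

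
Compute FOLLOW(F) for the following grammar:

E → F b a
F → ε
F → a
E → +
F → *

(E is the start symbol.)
{ 'b' }

In E → F b a: F is followed by b a, add FIRST(b a) \ {ε} = { 'b' }

Taking the union: FOLLOW(F) = { 'b' }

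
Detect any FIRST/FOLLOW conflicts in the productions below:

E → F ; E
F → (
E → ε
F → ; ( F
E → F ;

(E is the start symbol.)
No FIRST/FOLLOW conflicts.

Nullable non-terminals: E.
FIRST sets used below: FIRST(F) = { '(', ';' }

E: nullable alternative(s) E → ε; FOLLOW(E) = { $ }
  E → F ; E: FIRST \ {ε} = { '(', ';' } — disjoint from FOLLOW(E)
  E → ε: FIRST \ {ε} = { } — this is the only nullable alternative, skip
  E → F ;: FIRST \ {ε} = { '(', ';' } — disjoint from FOLLOW(E)

F has no nullable alternative, so no FIRST/FOLLOW check is needed there.

No FIRST/FOLLOW conflicts found.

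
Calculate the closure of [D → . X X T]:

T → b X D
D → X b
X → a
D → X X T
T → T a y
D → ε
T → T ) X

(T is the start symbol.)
To compute CLOSURE, for each item [A → α.Bβ] where B is a non-terminal, add [B → .γ] for all productions B → γ; repeat for the newly added items until nothing changes.

Start with: [D → . X X T]
  [D → . X X T] has the dot before X: add [X → . a]
No further items can be added.

CLOSURE = { [D → . X X T], [X → . a] }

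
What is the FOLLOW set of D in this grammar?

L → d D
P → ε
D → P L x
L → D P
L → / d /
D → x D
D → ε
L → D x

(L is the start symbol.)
{ $, 'x' }

In L → d D: D is at the end, add FOLLOW(L)
In L → D P: D is followed by P, add FIRST(P) \ {ε} = { }
  P is nullable, so also add FOLLOW(L)
In D → x D: D is at the end; this adds FOLLOW(D) to itself — nothing new
In L → D x: D is followed by x, add FIRST(x) \ {ε} = { 'x' }

The FOLLOW sets referred to above (computed the same way, to a fixed point):
  FOLLOW(L) = { $, 'x' }

Taking the union: FOLLOW(D) = { $, 'x' }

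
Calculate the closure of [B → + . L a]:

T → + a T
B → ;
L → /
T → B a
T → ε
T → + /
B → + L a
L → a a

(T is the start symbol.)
{ [B → + . L a], [L → . /], [L → . a a] }

Start with: [B → + . L a]
  [B → + . L a] has the dot before L: add [L → . /], [L → . a a]
No further items can be added.

CLOSURE = { [B → + . L a], [L → . /], [L → . a a] }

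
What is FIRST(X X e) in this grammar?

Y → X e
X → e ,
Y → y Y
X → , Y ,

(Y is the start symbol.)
FIRST sets of the non-terminals involved (from the grammar, by fixed-point iteration):
  FIRST(X) = { ',', 'e' }

To compute FIRST(X X e), process the symbols left to right:
Symbol X is a non-terminal. Add FIRST(X) \ {ε} = { ',', 'e' }
X is not nullable (ε ∉ FIRST(X)), so stop here.
FIRST(X X e) = { ',', 'e' }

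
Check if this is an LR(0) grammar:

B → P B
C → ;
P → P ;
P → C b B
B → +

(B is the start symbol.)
No. Reduce-reduce conflict: [C → ; .] and [P → P ; .]

Augment with B' → B and build the canonical LR(0) collection (I0 = CLOSURE({[B' → . B]}), then GOTO on every symbol after a dot until no new states appear). It has 10 states:
  I0: { [B → . +], [B → . P B], [B' → . B], [C → . ;], [P → . C b B], [P → . P ;] }  — shift
  I1: { [B → + .] }  — reduce
  I2: { [C → ; .] }  — reduce
  I3: { [B' → B .] }  — accept
  I4: { [P → C . b B] }  — shift
  I5: { [B → . +], [B → . P B], [B → P . B], [C → . ;], [P → . C b B], [P → . P ;], [P → P . ;] }  — shift
  I6: { [C → ; .], [P → P ; .] }  — 2 reduces
  I7: { [B → P B .] }  — reduce
  I8: { [B → . +], [B → . P B], [C → . ;], [P → . C b B], [P → . P ;], [P → C b . B] }  — shift
  I9: { [P → C b B .] }  — reduce

Conflict in state I6:
  Reduce-reduce conflict: [C → ; .] and [P → P ; .]
So the grammar is NOT LR(0).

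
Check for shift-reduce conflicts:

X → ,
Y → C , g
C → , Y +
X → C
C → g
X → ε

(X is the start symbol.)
A shift-reduce conflict occurs when an LR(0) state has both:
  - a complete (reduce) item [A → α .] (dot at the end), and
  - a shift item [B → β . c γ] (dot before a terminal).

Augment with X' → X and build the canonical LR(0) collection (I0 = CLOSURE({[X' → . X]}), then GOTO on every symbol after a dot until no new states appear). It has 11 states:
  I0: { [C → . , Y +], [C → . g], [X → . ,], [X → . C], [X → .], [X' → . X] }  — shift, reduce
  I1: { [C → , . Y +], [C → . , Y +], [C → . g], [X → , .], [Y → . C , g] }  — shift, reduce
  I2: { [X → C .] }  — reduce
  I3: { [X' → X .] }  — accept
  I4: { [C → g .] }  — reduce
  I5: { [C → , . Y +], [C → . , Y +], [C → . g], [Y → . C , g] }  — shift
  I6: { [Y → C . , g] }  — shift
  I7: { [C → , Y . +] }  — shift
  I8: { [C → , Y + .] }  — reduce
  I9: { [Y → C , . g] }  — shift
  I10: { [Y → C , g .] }  — reduce

I0 contains reduce item [X → .] and shift items [C → . , Y +], [C → . g], [X → . ,] — shift-reduce conflict.
I1 contains reduce item [X → , .] and shift items [C → . , Y +], [C → . g] — shift-reduce conflict.

Answer: Yes — I0: [X → .] vs [C → . , Y +]; I1: [X → , .] vs [C → . , Y +]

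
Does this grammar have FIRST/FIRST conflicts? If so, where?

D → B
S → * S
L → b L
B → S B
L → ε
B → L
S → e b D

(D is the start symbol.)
No FIRST/FIRST conflicts.

A FIRST/FIRST conflict occurs when two productions N → α and N → β for the same non-terminal have FIRST(α) ∩ FIRST(β) ≠ ∅ (with ε ∈ FIRST of a nullable right-hand side, so two nullable alternatives also conflict).

FIRST sets of the non-terminals at (or reachable through a nullable prefix from) the front of some alternative:
  FIRST(S) = { '*', 'e' }
  FIRST(L) = { 'b', ε }

Productions for S:
  S → * S: FIRST = { '*' }
  S → e b D: FIRST = { 'e' }
Productions for L:
  L → b L: FIRST = { 'b' }
  L → ε: FIRST = { ε }
Productions for B:
  B → S B: FIRST = { '*', 'e' }
  B → L: FIRST = { 'b', ε }
D has only one production, so no FIRST/FIRST conflict is possible there.

All alternatives of each non-terminal have pairwise disjoint FIRST sets.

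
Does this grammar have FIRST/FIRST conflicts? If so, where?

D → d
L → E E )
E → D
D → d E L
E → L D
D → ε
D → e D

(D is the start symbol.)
Yes. D → d / D → d E L on { 'd' }; E → D / E → L D on { 'd', 'e' }

FIRST sets of the non-terminals at (or reachable through a nullable prefix from) the front of some alternative:
  FIRST(D) = { 'd', 'e', ε }
  FIRST(L) = { ')', 'd', 'e' }

Productions for D:
  D → d: FIRST = { 'd' }
  D → d E L: FIRST = { 'd' }
  D → ε: FIRST = { ε }
  D → e D: FIRST = { 'e' }
Productions for E:
  E → D: FIRST = { 'd', 'e', ε }
  E → L D: FIRST = { ')', 'd', 'e' }
L has only one production, so no FIRST/FIRST conflict is possible there.

Conflict for D: D → d and D → d E L
  Overlap: { 'd' }
Conflict for E: E → D and E → L D
  Overlap: { 'd', 'e' }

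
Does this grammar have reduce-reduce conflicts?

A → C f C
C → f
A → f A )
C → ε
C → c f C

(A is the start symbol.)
Augment with A' → A and build the canonical LR(0) collection (I0 = CLOSURE({[A' → . A]}), then GOTO on every symbol after a dot until no new states appear). It has 12 states:
  I0: { [A → . C f C], [A → . f A )], [A' → . A], [C → . c f C], [C → . f], [C → .] }  — shift, reduce
  I1: { [A' → A .] }  — accept
  I2: { [A → C . f C] }  — shift
  I3: { [C → c . f C] }  — shift
  I4: { [A → . C f C], [A → . f A )], [A → f . A )], [C → . c f C], [C → . f], [C → .], [C → f .] }  — shift, 2 reduces
  I5: { [A → f A . )] }  — shift
  I6: { [A → f A ) .] }  — reduce
  I7: { [C → . c f C], [C → . f], [C → .], [C → c f . C] }  — shift, reduce
  I8: { [C → c f C .] }  — reduce
  I9: { [C → f .] }  — reduce
  I10: { [A → C f . C], [C → . c f C], [C → . f], [C → .] }  — shift, reduce
  I11: { [A → C f C .] }  — reduce

I4 contains complete items [C → .], [C → f .] — reduce-reduce conflict.

Answer: Yes — I4: [C → .] vs [C → f .]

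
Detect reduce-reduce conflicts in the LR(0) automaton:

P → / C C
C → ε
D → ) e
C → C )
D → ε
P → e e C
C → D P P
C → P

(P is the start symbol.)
Yes — I1: [C → .] vs [D → .]; I4: [C → .] vs [D → .]; I13: [C → .] vs [D → .]

A reduce-reduce conflict occurs when an LR(0) state has two complete items [A → α .] and [B → β .] — both call for a reduction, and with no lookahead the parser cannot choose between them.

Augment with P' → P and build the canonical LR(0) collection (I0 = CLOSURE({[P' → . P]}), then GOTO on every symbol after a dot until no new states appear). It has 16 states:
  I0: { [P → . / C C], [P → . e e C], [P' → . P] }  — shift
  I1: { [C → . C )], [C → . D P P], [C → . P], [C → .], [D → . ) e], [D → .], [P → . / C C], [P → . e e C], [P → / . C C] }  — shift, 2 reduces
  I2: { [P' → P .] }  — accept
  I3: { [P → e . e C] }  — shift
  I4: { [C → . C )], [C → . D P P], [C → . P], [C → .], [D → . ) e], [D → .], [P → . / C C], [P → . e e C], [P → e e . C] }  — shift, 2 reduces
  I5: { [D → ) . e] }  — shift
  I6: { [C → C . )], [P → e e C .] }  — shift, reduce
  I7: { [C → D . P P], [P → . / C C], [P → . e e C] }  — shift
  I8: { [C → P .] }  — reduce
  I9: { [C → D P . P], [P → . / C C], [P → . e e C] }  — shift
  I10: { [C → D P P .] }  — reduce
  I11: { [C → C ) .] }  — reduce
  I12: { [D → ) e .] }  — reduce
  I13: { [C → . C )], [C → . D P P], [C → . P], [C → .], [C → C . )], [D → . ) e], [D → .], [P → . / C C], [P → . e e C], [P → / C . C] }  — shift, 2 reduces
  I14: { [C → C ) .], [D → ) . e] }  — shift, reduce
  I15: { [C → C . )], [P → / C C .] }  — shift, reduce

I1 contains complete items [C → .], [D → .] — reduce-reduce conflict.
I4 contains complete items [C → .], [D → .] — reduce-reduce conflict.
I13 contains complete items [C → .], [D → .] — reduce-reduce conflict.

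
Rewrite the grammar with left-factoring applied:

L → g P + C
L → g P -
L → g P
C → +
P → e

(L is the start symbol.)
Left-factoring transforms A → αβ₁ | αβ₂ into A → αA' and A' → β₁ | β₂
(α is the longest common prefix among the alternatives). Repeat until
no nonterminal has two alternatives with a common prefix.

Round 1: L has alternatives sharing prefix 'g P'. Introduce L': L → g P L'
  Add: L' → + C
  Add: L' → -
  Add: L' → ε

No remaining common prefixes — done.

Resulting grammar:
L → g P L'
L' → + C
L' → -
L' → ε
C → +
P → e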